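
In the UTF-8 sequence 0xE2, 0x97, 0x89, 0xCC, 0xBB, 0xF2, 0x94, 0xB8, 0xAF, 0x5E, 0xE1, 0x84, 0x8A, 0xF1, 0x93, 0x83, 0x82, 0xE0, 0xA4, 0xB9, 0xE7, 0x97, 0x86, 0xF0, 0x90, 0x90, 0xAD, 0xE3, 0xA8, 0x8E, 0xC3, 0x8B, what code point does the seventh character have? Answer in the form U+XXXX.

Offset 0: leading byte 0xE2 = 11100010 → 3-byte char #1 = E2 97 89.
Offset 3: leading byte 0xCC = 11001100 → 2-byte char #2 = CC BB.
Offset 5: leading byte 0xF2 = 11110010 → 4-byte char #3 = F2 94 B8 AF.
Offset 9: leading byte 0x5E = 01011110 → 1-byte char #4 = 5E.
Offset 10: leading byte 0xE1 = 11100001 → 3-byte char #5 = E1 84 8A.
Offset 13: leading byte 0xF1 = 11110001 → 4-byte char #6 = F1 93 83 82.
Offset 17: leading byte 0xE0 = 11100000 → 3-byte char #7 = E0 A4 B9.
Leading byte 0xE0 = 11100000 matches 1110xxxx → 3-byte sequence.
Byte 1: 0xE0 = 11100000, payload 0000 (4 bits).
Byte 2: 0xA4 = 10100100 (10xxxxxx ✓), payload 100100.
Byte 3: 0xB9 = 10111001 (10xxxxxx ✓), payload 111001.
Concatenate: 0000100100111001 = 0x939 (16 bits → U+0939).

U+0939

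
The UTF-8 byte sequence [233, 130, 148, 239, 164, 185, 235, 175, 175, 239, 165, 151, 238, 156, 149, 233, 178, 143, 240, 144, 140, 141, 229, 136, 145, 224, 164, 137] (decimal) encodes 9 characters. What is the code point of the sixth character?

Offset 0: leading byte 0xE9 = 11101001 → 3-byte char #1 = E9 82 94.
Offset 3: leading byte 0xEF = 11101111 → 3-byte char #2 = EF A4 B9.
Offset 6: leading byte 0xEB = 11101011 → 3-byte char #3 = EB AF AF.
Offset 9: leading byte 0xEF = 11101111 → 3-byte char #4 = EF A5 97.
Offset 12: leading byte 0xEE = 11101110 → 3-byte char #5 = EE 9C 95.
Offset 15: leading byte 0xE9 = 11101001 → 3-byte char #6 = E9 B2 8F.
Leading byte 0xE9 = 11101001 matches 1110xxxx → 3-byte sequence.
Byte 1: 0xE9 = 11101001, payload 1001 (4 bits).
Byte 2: 0xB2 = 10110010 (10xxxxxx ✓), payload 110010.
Byte 3: 0x8F = 10001111 (10xxxxxx ✓), payload 001111.
Concatenate: 1001110010001111 = 0x9C8F (16 bits → U+9C8F).

U+9C8F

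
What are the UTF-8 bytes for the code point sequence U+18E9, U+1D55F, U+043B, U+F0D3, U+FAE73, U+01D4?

U+18E9: 3-byte form → E1 A3 A9.
U+1D55F: 4-byte form → F0 9D 95 9F.
U+043B: 2-byte form → D0 BB.
U+F0D3: 3-byte form → EF 83 93.
U+FAE73: 4-byte form → F3 BA B9 B3.
U+01D4: 2-byte form → C7 94.
Concatenated (18 bytes): E1 A3 A9 F0 9D 95 9F D0 BB EF 83 93 F3 BA B9 B3 C7 94.

E1 A3 A9 F0 9D 95 9F D0 BB EF 83 93 F3 BA B9 B3 C7 94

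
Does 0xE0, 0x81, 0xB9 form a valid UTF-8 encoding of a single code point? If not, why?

Leading byte 0xE0 = 11100000 → 3-byte form.
Continuation bytes all match 10xxxxxx. Payload decodes to 0x79.
But 0x79 < 0x800, the minimum for a 3-byte sequence — this is an overlong encoding.

invalid (overlong encoding)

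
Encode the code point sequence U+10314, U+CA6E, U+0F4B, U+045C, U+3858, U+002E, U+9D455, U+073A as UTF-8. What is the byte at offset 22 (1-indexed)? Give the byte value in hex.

0xBA

1-indexed offset 22 is 0-indexed offset 21.
U+10314 → 4-byte form F0 90 8C 94 at offsets 0–3.
U+CA6E → 3-byte form EC A9 AE at offsets 4–6.
U+0F4B → 3-byte form E0 BD 8B at offsets 7–9.
U+045C → 2-byte form D1 9C at offsets 10–11.
U+3858 → 3-byte form E3 A1 98 at offsets 12–14.
U+002E → 1-byte form 2E at offsets 15–15.
U+9D455 → 4-byte form F2 9D 91 95 at offsets 16–19.
U+073A → 2-byte form DC BA at offsets 20–21.
Offset 21 falls in char 8's range; it's byte 2 of DC BA = 0xBA.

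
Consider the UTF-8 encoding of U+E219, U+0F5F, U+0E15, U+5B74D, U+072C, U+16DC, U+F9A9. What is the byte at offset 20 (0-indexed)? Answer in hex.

0xA9

U+E219 → 3-byte form EE 88 99 at offsets 0–2.
U+0F5F → 3-byte form E0 BD 9F at offsets 3–5.
U+0E15 → 3-byte form E0 B8 95 at offsets 6–8.
U+5B74D → 4-byte form F1 9B 9D 8D at offsets 9–12.
U+072C → 2-byte form DC AC at offsets 13–14.
U+16DC → 3-byte form E1 9B 9C at offsets 15–17.
U+F9A9 → 3-byte form EF A6 A9 at offsets 18–20.
Offset 20 falls in char 7's range; it's byte 3 of EF A6 A9 = 0xA9.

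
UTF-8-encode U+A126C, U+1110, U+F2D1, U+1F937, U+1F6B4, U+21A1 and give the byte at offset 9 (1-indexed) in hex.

1-indexed offset 9 is 0-indexed offset 8.
U+A126C → 4-byte form F2 A1 89 AC at offsets 0–3.
U+1110 → 3-byte form E1 84 90 at offsets 4–6.
U+F2D1 → 3-byte form EF 8B 91 at offsets 7–9.
Offset 8 falls in char 3's range; it's byte 2 of EF 8B 91 = 0x8B.

0x8B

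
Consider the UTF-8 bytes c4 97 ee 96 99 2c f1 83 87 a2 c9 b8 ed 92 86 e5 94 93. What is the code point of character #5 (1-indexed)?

U+0278

Offset 0: leading byte 0xC4 = 11000100 → 2-byte char #1 = C4 97.
Offset 2: leading byte 0xEE = 11101110 → 3-byte char #2 = EE 96 99.
Offset 5: leading byte 0x2C = 00101100 → 1-byte char #3 = 2C.
Offset 6: leading byte 0xF1 = 11110001 → 4-byte char #4 = F1 83 87 A2.
Offset 10: leading byte 0xC9 = 11001001 → 2-byte char #5 = C9 B8.
Leading byte 0xC9 = 11001001 matches 110xxxxx → 2-byte sequence.
Byte 1: 0xC9 = 11001001, payload 01001 (5 bits).
Byte 2: 0xB8 = 10111000 (10xxxxxx ✓), payload 111000.
Concatenate: 01001111000 = 0x278 (11 bits → U+0278).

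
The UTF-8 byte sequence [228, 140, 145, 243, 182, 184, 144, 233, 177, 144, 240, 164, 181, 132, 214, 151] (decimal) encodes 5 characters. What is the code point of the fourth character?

U+24D44

Offset 0: leading byte 0xE4 = 11100100 → 3-byte char #1 = E4 8C 91.
Offset 3: leading byte 0xF3 = 11110011 → 4-byte char #2 = F3 B6 B8 90.
Offset 7: leading byte 0xE9 = 11101001 → 3-byte char #3 = E9 B1 90.
Offset 10: leading byte 0xF0 = 11110000 → 4-byte char #4 = F0 A4 B5 84.
Leading byte 0xF0 = 11110000 matches 11110xxx → 4-byte sequence.
Byte 1: 0xF0 = 11110000, payload 000 (3 bits).
Byte 2: 0xA4 = 10100100 (10xxxxxx ✓), payload 100100.
Byte 3: 0xB5 = 10110101 (10xxxxxx ✓), payload 110101.
Byte 4: 0x84 = 10000100 (10xxxxxx ✓), payload 000100.
Concatenate: 000100100110101000100 = 0x24D44 (21 bits → U+24D44).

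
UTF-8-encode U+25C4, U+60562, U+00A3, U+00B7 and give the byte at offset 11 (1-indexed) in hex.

1-indexed offset 11 is 0-indexed offset 10.
U+25C4 → 3-byte form E2 97 84 at offsets 0–2.
U+60562 → 4-byte form F1 A0 95 A2 at offsets 3–6.
U+00A3 → 2-byte form C2 A3 at offsets 7–8.
U+00B7 → 2-byte form C2 B7 at offsets 9–10.
Offset 10 falls in char 4's range; it's byte 2 of C2 B7 = 0xB7.

0xB7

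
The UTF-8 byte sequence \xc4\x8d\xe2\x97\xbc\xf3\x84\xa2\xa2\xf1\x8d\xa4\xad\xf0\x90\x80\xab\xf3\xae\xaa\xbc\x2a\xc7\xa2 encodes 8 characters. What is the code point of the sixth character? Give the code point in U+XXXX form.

U+EEABC

Offset 0: leading byte 0xC4 = 11000100 → 2-byte char #1 = C4 8D.
Offset 2: leading byte 0xE2 = 11100010 → 3-byte char #2 = E2 97 BC.
Offset 5: leading byte 0xF3 = 11110011 → 4-byte char #3 = F3 84 A2 A2.
Offset 9: leading byte 0xF1 = 11110001 → 4-byte char #4 = F1 8D A4 AD.
Offset 13: leading byte 0xF0 = 11110000 → 4-byte char #5 = F0 90 80 AB.
Offset 17: leading byte 0xF3 = 11110011 → 4-byte char #6 = F3 AE AA BC.
Leading byte 0xF3 = 11110011 matches 11110xxx → 4-byte sequence.
Byte 1: 0xF3 = 11110011, payload 011 (3 bits).
Byte 2: 0xAE = 10101110 (10xxxxxx ✓), payload 101110.
Byte 3: 0xAA = 10101010 (10xxxxxx ✓), payload 101010.
Byte 4: 0xBC = 10111100 (10xxxxxx ✓), payload 111100.
Concatenate: 011101110101010111100 = 0xEEABC (21 bits → U+EEABC).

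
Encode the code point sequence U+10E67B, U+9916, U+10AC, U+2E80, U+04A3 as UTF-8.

F4 8E 99 BB E9 A4 96 E1 82 AC E2 BA 80 D2 A3

U+10E67B: 4-byte form → F4 8E 99 BB.
U+9916: 3-byte form → E9 A4 96.
U+10AC: 3-byte form → E1 82 AC.
U+2E80: 3-byte form → E2 BA 80.
U+04A3: 2-byte form → D2 A3.
Concatenated (15 bytes): F4 8E 99 BB E9 A4 96 E1 82 AC E2 BA 80 D2 A3.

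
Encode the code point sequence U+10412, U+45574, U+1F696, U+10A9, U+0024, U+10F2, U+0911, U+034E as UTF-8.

U+10412: 4-byte form → F0 90 90 92.
U+45574: 4-byte form → F1 85 95 B4.
U+1F696: 4-byte form → F0 9F 9A 96.
U+10A9: 3-byte form → E1 82 A9.
U+0024: 1-byte form → 24.
U+10F2: 3-byte form → E1 83 B2.
U+0911: 3-byte form → E0 A4 91.
U+034E: 2-byte form → CD 8E.
Concatenated (24 bytes): F0 90 90 92 F1 85 95 B4 F0 9F 9A 96 E1 82 A9 24 E1 83 B2 E0 A4 91 CD 8E.

F0 90 90 92 F1 85 95 B4 F0 9F 9A 96 E1 82 A9 24 E1 83 B2 E0 A4 91 CD 8E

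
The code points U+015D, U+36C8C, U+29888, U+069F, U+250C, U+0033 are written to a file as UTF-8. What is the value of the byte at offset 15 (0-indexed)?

U+015D → 2-byte form C5 9D at offsets 0–1.
U+36C8C → 4-byte form F0 B6 B2 8C at offsets 2–5.
U+29888 → 4-byte form F0 A9 A2 88 at offsets 6–9.
U+069F → 2-byte form DA 9F at offsets 10–11.
U+250C → 3-byte form E2 94 8C at offsets 12–14.
U+0033 → 1-byte form 33 at offsets 15–15.
Offset 15 falls in char 6's range; it's byte 1 of 33 = 0x33.

0x33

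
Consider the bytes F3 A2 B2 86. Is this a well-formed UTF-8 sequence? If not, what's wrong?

valid

Leading byte 0xF3 = 11110011 → 4-byte form.
Continuation bytes 0xA2=10100010, 0xB2=10110010, 0x86=10000110 all match 10xxxxxx.
Decoded value 0xE2C86 is ≥ 0x10000 (shortest form) and not a surrogate.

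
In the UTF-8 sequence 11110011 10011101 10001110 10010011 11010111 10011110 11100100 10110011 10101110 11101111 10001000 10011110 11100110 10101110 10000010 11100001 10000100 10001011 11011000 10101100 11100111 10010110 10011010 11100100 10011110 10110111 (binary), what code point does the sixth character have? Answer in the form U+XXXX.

U+110B

Offset 0: leading byte 0xF3 = 11110011 → 4-byte char #1 = F3 9D 8E 93.
Offset 4: leading byte 0xD7 = 11010111 → 2-byte char #2 = D7 9E.
Offset 6: leading byte 0xE4 = 11100100 → 3-byte char #3 = E4 B3 AE.
Offset 9: leading byte 0xEF = 11101111 → 3-byte char #4 = EF 88 9E.
Offset 12: leading byte 0xE6 = 11100110 → 3-byte char #5 = E6 AE 82.
Offset 15: leading byte 0xE1 = 11100001 → 3-byte char #6 = E1 84 8B.
Leading byte 0xE1 = 11100001 matches 1110xxxx → 3-byte sequence.
Byte 1: 0xE1 = 11100001, payload 0001 (4 bits).
Byte 2: 0x84 = 10000100 (10xxxxxx ✓), payload 000100.
Byte 3: 0x8B = 10001011 (10xxxxxx ✓), payload 001011.
Concatenate: 0001000100001011 = 0x110B (16 bits → U+110B).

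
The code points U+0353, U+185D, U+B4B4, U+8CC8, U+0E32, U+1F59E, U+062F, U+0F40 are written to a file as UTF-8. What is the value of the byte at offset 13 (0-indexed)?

0xB2

U+0353 → 2-byte form CD 93 at offsets 0–1.
U+185D → 3-byte form E1 A1 9D at offsets 2–4.
U+B4B4 → 3-byte form EB 92 B4 at offsets 5–7.
U+8CC8 → 3-byte form E8 B3 88 at offsets 8–10.
U+0E32 → 3-byte form E0 B8 B2 at offsets 11–13.
Offset 13 falls in char 5's range; it's byte 3 of E0 B8 B2 = 0xB2.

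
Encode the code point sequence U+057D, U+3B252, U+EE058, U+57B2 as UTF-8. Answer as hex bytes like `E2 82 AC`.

U+057D: 2-byte form → D5 BD.
U+3B252: 4-byte form → F0 BB 89 92.
U+EE058: 4-byte form → F3 AE 81 98.
U+57B2: 3-byte form → E5 9E B2.
Concatenated (13 bytes): D5 BD F0 BB 89 92 F3 AE 81 98 E5 9E B2.

D5 BD F0 BB 89 92 F3 AE 81 98 E5 9E B2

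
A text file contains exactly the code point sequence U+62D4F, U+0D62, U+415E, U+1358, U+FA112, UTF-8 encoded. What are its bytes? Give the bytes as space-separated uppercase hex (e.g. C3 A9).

U+62D4F: 4-byte form → F1 A2 B5 8F.
U+0D62: 3-byte form → E0 B5 A2.
U+415E: 3-byte form → E4 85 9E.
U+1358: 3-byte form → E1 8D 98.
U+FA112: 4-byte form → F3 BA 84 92.
Concatenated (17 bytes): F1 A2 B5 8F E0 B5 A2 E4 85 9E E1 8D 98 F3 BA 84 92.

F1 A2 B5 8F E0 B5 A2 E4 85 9E E1 8D 98 F3 BA 84 92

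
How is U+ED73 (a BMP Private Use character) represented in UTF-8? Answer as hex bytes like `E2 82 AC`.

U+ED73 = 0xED73 = 60787 decimal. In range U+0800–U+FFFF → 3-byte form: 1110xxxx 10xxxxxx 10xxxxxx.
Binary (16 bits): 1110110101110011.
Split 4+6+6: 1110 | 110101 | 110011.
Byte 1: 11101110 = 0xEE.
Byte 2: 10110101 = 0xB5.
Byte 3: 10110011 = 0xB3.

EE B5 B3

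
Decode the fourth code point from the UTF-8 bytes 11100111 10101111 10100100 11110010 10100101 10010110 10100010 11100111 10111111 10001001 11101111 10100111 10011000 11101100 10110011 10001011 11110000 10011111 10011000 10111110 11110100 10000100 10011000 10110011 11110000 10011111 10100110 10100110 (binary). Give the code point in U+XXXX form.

Offset 0: leading byte 0xE7 = 11100111 → 3-byte char #1 = E7 AF A4.
Offset 3: leading byte 0xF2 = 11110010 → 4-byte char #2 = F2 A5 96 A2.
Offset 7: leading byte 0xE7 = 11100111 → 3-byte char #3 = E7 BF 89.
Offset 10: leading byte 0xEF = 11101111 → 3-byte char #4 = EF A7 98.
Leading byte 0xEF = 11101111 matches 1110xxxx → 3-byte sequence.
Byte 1: 0xEF = 11101111, payload 1111 (4 bits).
Byte 2: 0xA7 = 10100111 (10xxxxxx ✓), payload 100111.
Byte 3: 0x98 = 10011000 (10xxxxxx ✓), payload 011000.
Concatenate: 1111100111011000 = 0xF9D8 (16 bits → U+F9D8).

U+F9D8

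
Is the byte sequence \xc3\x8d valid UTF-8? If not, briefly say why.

valid

Leading byte 0xC3 = 11000011 → 2-byte form.
Continuation bytes 0x8D=10001101 all match 10xxxxxx.
Decoded value 0xCD is ≥ 0x80 (shortest form) and not a surrogate.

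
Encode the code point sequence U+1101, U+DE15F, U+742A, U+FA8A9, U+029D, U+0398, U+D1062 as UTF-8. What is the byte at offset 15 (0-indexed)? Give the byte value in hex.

U+1101 → 3-byte form E1 84 81 at offsets 0–2.
U+DE15F → 4-byte form F3 9E 85 9F at offsets 3–6.
U+742A → 3-byte form E7 90 AA at offsets 7–9.
U+FA8A9 → 4-byte form F3 BA A2 A9 at offsets 10–13.
U+029D → 2-byte form CA 9D at offsets 14–15.
Offset 15 falls in char 5's range; it's byte 2 of CA 9D = 0x9D.

0x9D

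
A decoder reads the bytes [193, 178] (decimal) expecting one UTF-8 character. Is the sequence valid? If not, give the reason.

invalid (overlong encoding)

Leading byte 0xC1 = 11000001 → 2-byte form.
Continuation bytes all match 10xxxxxx. Payload decodes to 0x72.
But 0x72 < 0x80, the minimum for a 2-byte sequence — this is an overlong encoding.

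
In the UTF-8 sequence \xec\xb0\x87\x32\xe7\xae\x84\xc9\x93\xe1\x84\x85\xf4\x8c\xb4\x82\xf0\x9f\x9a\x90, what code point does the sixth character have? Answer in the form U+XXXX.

U+10CD02

Offset 0: leading byte 0xEC = 11101100 → 3-byte char #1 = EC B0 87.
Offset 3: leading byte 0x32 = 00110010 → 1-byte char #2 = 32.
Offset 4: leading byte 0xE7 = 11100111 → 3-byte char #3 = E7 AE 84.
Offset 7: leading byte 0xC9 = 11001001 → 2-byte char #4 = C9 93.
Offset 9: leading byte 0xE1 = 11100001 → 3-byte char #5 = E1 84 85.
Offset 12: leading byte 0xF4 = 11110100 → 4-byte char #6 = F4 8C B4 82.
Leading byte 0xF4 = 11110100 matches 11110xxx → 4-byte sequence.
Byte 1: 0xF4 = 11110100, payload 100 (3 bits).
Byte 2: 0x8C = 10001100 (10xxxxxx ✓), payload 001100.
Byte 3: 0xB4 = 10110100 (10xxxxxx ✓), payload 110100.
Byte 4: 0x82 = 10000010 (10xxxxxx ✓), payload 000010.
Concatenate: 100001100110100000010 = 0x10CD02 (21 bits → U+10CD02).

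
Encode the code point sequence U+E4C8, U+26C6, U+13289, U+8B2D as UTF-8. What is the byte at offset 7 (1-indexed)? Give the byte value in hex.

1-indexed offset 7 is 0-indexed offset 6.
U+E4C8 → 3-byte form EE 93 88 at offsets 0–2.
U+26C6 → 3-byte form E2 9B 86 at offsets 3–5.
U+13289 → 4-byte form F0 93 8A 89 at offsets 6–9.
Offset 6 falls in char 3's range; it's byte 1 of F0 93 8A 89 = 0xF0.

0xF0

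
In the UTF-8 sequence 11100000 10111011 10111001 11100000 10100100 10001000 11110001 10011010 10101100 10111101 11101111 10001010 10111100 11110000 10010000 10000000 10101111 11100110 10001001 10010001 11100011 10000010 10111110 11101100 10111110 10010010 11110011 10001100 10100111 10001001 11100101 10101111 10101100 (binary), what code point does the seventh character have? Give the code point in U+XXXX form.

U+30BE

Offset 0: leading byte 0xE0 = 11100000 → 3-byte char #1 = E0 BB B9.
Offset 3: leading byte 0xE0 = 11100000 → 3-byte char #2 = E0 A4 88.
Offset 6: leading byte 0xF1 = 11110001 → 4-byte char #3 = F1 9A AC BD.
Offset 10: leading byte 0xEF = 11101111 → 3-byte char #4 = EF 8A BC.
Offset 13: leading byte 0xF0 = 11110000 → 4-byte char #5 = F0 90 80 AF.
Offset 17: leading byte 0xE6 = 11100110 → 3-byte char #6 = E6 89 91.
Offset 20: leading byte 0xE3 = 11100011 → 3-byte char #7 = E3 82 BE.
Leading byte 0xE3 = 11100011 matches 1110xxxx → 3-byte sequence.
Byte 1: 0xE3 = 11100011, payload 0011 (4 bits).
Byte 2: 0x82 = 10000010 (10xxxxxx ✓), payload 000010.
Byte 3: 0xBE = 10111110 (10xxxxxx ✓), payload 111110.
Concatenate: 0011000010111110 = 0x30BE (16 bits → U+30BE).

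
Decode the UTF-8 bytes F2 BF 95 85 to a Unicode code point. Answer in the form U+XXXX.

Leading byte 0xF2 = 11110010 matches 11110xxx → 4-byte sequence.
Byte 1: 0xF2 = 11110010, payload 010 (3 bits).
Byte 2: 0xBF = 10111111 (10xxxxxx ✓), payload 111111.
Byte 3: 0x95 = 10010101 (10xxxxxx ✓), payload 010101.
Byte 4: 0x85 = 10000101 (10xxxxxx ✓), payload 000101.
Concatenate: 010111111010101000101 = 0xBF545 (21 bits → U+BF545).

U+BF545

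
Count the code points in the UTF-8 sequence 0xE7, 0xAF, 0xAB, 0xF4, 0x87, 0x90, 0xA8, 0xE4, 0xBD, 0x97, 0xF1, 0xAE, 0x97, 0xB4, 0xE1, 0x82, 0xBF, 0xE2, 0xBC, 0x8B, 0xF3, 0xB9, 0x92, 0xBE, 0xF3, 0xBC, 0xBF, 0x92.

8

Byte at offset 0: 0xE7 = 11100111 → 3-byte char (#1). Advance 3.
Byte at offset 3: 0xF4 = 11110100 → 4-byte char (#2). Advance 4.
Byte at offset 7: 0xE4 = 11100100 → 3-byte char (#3). Advance 3.
Byte at offset 10: 0xF1 = 11110001 → 4-byte char (#4). Advance 4.
Byte at offset 14: 0xE1 = 11100001 → 3-byte char (#5). Advance 3.
Byte at offset 17: 0xE2 = 11100010 → 3-byte char (#6). Advance 3.
Byte at offset 20: 0xF3 = 11110011 → 4-byte char (#7). Advance 4.
Byte at offset 24: 0xF3 = 11110011 → 4-byte char (#8). Advance 4.
Reached end at offset 28 after 8 code points.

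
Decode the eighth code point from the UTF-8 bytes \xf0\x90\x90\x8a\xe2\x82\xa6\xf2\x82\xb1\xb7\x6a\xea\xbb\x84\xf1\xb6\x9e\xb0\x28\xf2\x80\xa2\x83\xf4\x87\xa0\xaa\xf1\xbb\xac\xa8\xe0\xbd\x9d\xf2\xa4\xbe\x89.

Offset 0: leading byte 0xF0 = 11110000 → 4-byte char #1 = F0 90 90 8A.
Offset 4: leading byte 0xE2 = 11100010 → 3-byte char #2 = E2 82 A6.
Offset 7: leading byte 0xF2 = 11110010 → 4-byte char #3 = F2 82 B1 B7.
Offset 11: leading byte 0x6A = 01101010 → 1-byte char #4 = 6A.
Offset 12: leading byte 0xEA = 11101010 → 3-byte char #5 = EA BB 84.
Offset 15: leading byte 0xF1 = 11110001 → 4-byte char #6 = F1 B6 9E B0.
Offset 19: leading byte 0x28 = 00101000 → 1-byte char #7 = 28.
Offset 20: leading byte 0xF2 = 11110010 → 4-byte char #8 = F2 80 A2 83.
Leading byte 0xF2 = 11110010 matches 11110xxx → 4-byte sequence.
Byte 1: 0xF2 = 11110010, payload 010 (3 bits).
Byte 2: 0x80 = 10000000 (10xxxxxx ✓), payload 000000.
Byte 3: 0xA2 = 10100010 (10xxxxxx ✓), payload 100010.
Byte 4: 0x83 = 10000011 (10xxxxxx ✓), payload 000011.
Concatenate: 010000000100010000011 = 0x80883 (21 bits → U+80883).

U+80883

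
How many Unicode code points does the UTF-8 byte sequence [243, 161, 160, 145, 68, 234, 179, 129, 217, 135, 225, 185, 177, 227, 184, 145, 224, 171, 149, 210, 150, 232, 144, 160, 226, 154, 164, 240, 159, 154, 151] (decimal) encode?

11

Byte at offset 0: 0xF3 = 11110011 → 4-byte char (#1). Advance 4.
Byte at offset 4: 0x44 = 01000100 → 1-byte char (#2). Advance 1.
Byte at offset 5: 0xEA = 11101010 → 3-byte char (#3). Advance 3.
Byte at offset 8: 0xD9 = 11011001 → 2-byte char (#4). Advance 2.
Byte at offset 10: 0xE1 = 11100001 → 3-byte char (#5). Advance 3.
Byte at offset 13: 0xE3 = 11100011 → 3-byte char (#6). Advance 3.
Byte at offset 16: 0xE0 = 11100000 → 3-byte char (#7). Advance 3.
Byte at offset 19: 0xD2 = 11010010 → 2-byte char (#8). Advance 2.
Byte at offset 21: 0xE8 = 11101000 → 3-byte char (#9). Advance 3.
Byte at offset 24: 0xE2 = 11100010 → 3-byte char (#10). Advance 3.
Byte at offset 27: 0xF0 = 11110000 → 4-byte char (#11). Advance 4.
Reached end at offset 31 after 11 code points.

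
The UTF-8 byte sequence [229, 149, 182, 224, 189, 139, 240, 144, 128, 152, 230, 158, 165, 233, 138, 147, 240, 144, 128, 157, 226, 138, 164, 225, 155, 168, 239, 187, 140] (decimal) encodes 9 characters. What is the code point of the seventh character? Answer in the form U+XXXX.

Offset 0: leading byte 0xE5 = 11100101 → 3-byte char #1 = E5 95 B6.
Offset 3: leading byte 0xE0 = 11100000 → 3-byte char #2 = E0 BD 8B.
Offset 6: leading byte 0xF0 = 11110000 → 4-byte char #3 = F0 90 80 98.
Offset 10: leading byte 0xE6 = 11100110 → 3-byte char #4 = E6 9E A5.
Offset 13: leading byte 0xE9 = 11101001 → 3-byte char #5 = E9 8A 93.
Offset 16: leading byte 0xF0 = 11110000 → 4-byte char #6 = F0 90 80 9D.
Offset 20: leading byte 0xE2 = 11100010 → 3-byte char #7 = E2 8A A4.
Leading byte 0xE2 = 11100010 matches 1110xxxx → 3-byte sequence.
Byte 1: 0xE2 = 11100010, payload 0010 (4 bits).
Byte 2: 0x8A = 10001010 (10xxxxxx ✓), payload 001010.
Byte 3: 0xA4 = 10100100 (10xxxxxx ✓), payload 100100.
Concatenate: 0010001010100100 = 0x22A4 (16 bits → U+22A4).

U+22A4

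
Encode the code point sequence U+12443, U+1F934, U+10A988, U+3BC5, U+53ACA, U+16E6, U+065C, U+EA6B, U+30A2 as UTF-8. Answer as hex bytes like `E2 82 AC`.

F0 92 91 83 F0 9F A4 B4 F4 8A A6 88 E3 AF 85 F1 93 AB 8A E1 9B A6 D9 9C EE A9 AB E3 82 A2

U+12443: 4-byte form → F0 92 91 83.
U+1F934: 4-byte form → F0 9F A4 B4.
U+10A988: 4-byte form → F4 8A A6 88.
U+3BC5: 3-byte form → E3 AF 85.
U+53ACA: 4-byte form → F1 93 AB 8A.
U+16E6: 3-byte form → E1 9B A6.
U+065C: 2-byte form → D9 9C.
U+EA6B: 3-byte form → EE A9 AB.
U+30A2: 3-byte form → E3 82 A2.
Concatenated (30 bytes): F0 92 91 83 F0 9F A4 B4 F4 8A A6 88 E3 AF 85 F1 93 AB 8A E1 9B A6 D9 9C EE A9 AB E3 82 A2.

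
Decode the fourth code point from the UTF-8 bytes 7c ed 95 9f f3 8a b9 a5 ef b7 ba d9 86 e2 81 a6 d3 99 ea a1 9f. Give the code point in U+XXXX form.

Offset 0: leading byte 0x7C = 01111100 → 1-byte char #1 = 7C.
Offset 1: leading byte 0xED = 11101101 → 3-byte char #2 = ED 95 9F.
Offset 4: leading byte 0xF3 = 11110011 → 4-byte char #3 = F3 8A B9 A5.
Offset 8: leading byte 0xEF = 11101111 → 3-byte char #4 = EF B7 BA.
Leading byte 0xEF = 11101111 matches 1110xxxx → 3-byte sequence.
Byte 1: 0xEF = 11101111, payload 1111 (4 bits).
Byte 2: 0xB7 = 10110111 (10xxxxxx ✓), payload 110111.
Byte 3: 0xBA = 10111010 (10xxxxxx ✓), payload 111010.
Concatenate: 1111110111111010 = 0xFDFA (16 bits → U+FDFA).

U+FDFA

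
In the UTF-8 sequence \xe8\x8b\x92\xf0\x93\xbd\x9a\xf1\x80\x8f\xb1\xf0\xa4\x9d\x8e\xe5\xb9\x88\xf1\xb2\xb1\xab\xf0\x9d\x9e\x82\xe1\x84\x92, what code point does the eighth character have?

U+1112

Offset 0: leading byte 0xE8 = 11101000 → 3-byte char #1 = E8 8B 92.
Offset 3: leading byte 0xF0 = 11110000 → 4-byte char #2 = F0 93 BD 9A.
Offset 7: leading byte 0xF1 = 11110001 → 4-byte char #3 = F1 80 8F B1.
Offset 11: leading byte 0xF0 = 11110000 → 4-byte char #4 = F0 A4 9D 8E.
Offset 15: leading byte 0xE5 = 11100101 → 3-byte char #5 = E5 B9 88.
Offset 18: leading byte 0xF1 = 11110001 → 4-byte char #6 = F1 B2 B1 AB.
Offset 22: leading byte 0xF0 = 11110000 → 4-byte char #7 = F0 9D 9E 82.
Offset 26: leading byte 0xE1 = 11100001 → 3-byte char #8 = E1 84 92.
Leading byte 0xE1 = 11100001 matches 1110xxxx → 3-byte sequence.
Byte 1: 0xE1 = 11100001, payload 0001 (4 bits).
Byte 2: 0x84 = 10000100 (10xxxxxx ✓), payload 000100.
Byte 3: 0x92 = 10010010 (10xxxxxx ✓), payload 010010.
Concatenate: 0001000100010010 = 0x1112 (16 bits → U+1112).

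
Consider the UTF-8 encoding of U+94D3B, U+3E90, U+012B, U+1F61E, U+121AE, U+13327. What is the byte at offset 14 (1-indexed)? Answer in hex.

0xF0

1-indexed offset 14 is 0-indexed offset 13.
U+94D3B → 4-byte form F2 94 B4 BB at offsets 0–3.
U+3E90 → 3-byte form E3 BA 90 at offsets 4–6.
U+012B → 2-byte form C4 AB at offsets 7–8.
U+1F61E → 4-byte form F0 9F 98 9E at offsets 9–12.
U+121AE → 4-byte form F0 92 86 AE at offsets 13–16.
Offset 13 falls in char 5's range; it's byte 1 of F0 92 86 AE = 0xF0.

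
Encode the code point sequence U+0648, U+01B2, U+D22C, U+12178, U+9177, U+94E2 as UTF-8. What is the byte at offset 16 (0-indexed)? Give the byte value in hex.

U+0648 → 2-byte form D9 88 at offsets 0–1.
U+01B2 → 2-byte form C6 B2 at offsets 2–3.
U+D22C → 3-byte form ED 88 AC at offsets 4–6.
U+12178 → 4-byte form F0 92 85 B8 at offsets 7–10.
U+9177 → 3-byte form E9 85 B7 at offsets 11–13.
U+94E2 → 3-byte form E9 93 A2 at offsets 14–16.
Offset 16 falls in char 6's range; it's byte 3 of E9 93 A2 = 0xA2.

0xA2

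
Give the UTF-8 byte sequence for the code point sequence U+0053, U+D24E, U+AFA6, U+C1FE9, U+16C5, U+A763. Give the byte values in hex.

U+0053: 1-byte form → 53.
U+D24E: 3-byte form → ED 89 8E.
U+AFA6: 3-byte form → EA BE A6.
U+C1FE9: 4-byte form → F3 81 BF A9.
U+16C5: 3-byte form → E1 9B 85.
U+A763: 3-byte form → EA 9D A3.
Concatenated (17 bytes): 53 ED 89 8E EA BE A6 F3 81 BF A9 E1 9B 85 EA 9D A3.

53 ED 89 8E EA BE A6 F3 81 BF A9 E1 9B 85 EA 9D A3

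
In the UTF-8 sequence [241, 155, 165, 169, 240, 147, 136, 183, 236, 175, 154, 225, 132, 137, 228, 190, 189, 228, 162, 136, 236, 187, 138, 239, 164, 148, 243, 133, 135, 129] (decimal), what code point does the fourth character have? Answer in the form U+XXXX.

Offset 0: leading byte 0xF1 = 11110001 → 4-byte char #1 = F1 9B A5 A9.
Offset 4: leading byte 0xF0 = 11110000 → 4-byte char #2 = F0 93 88 B7.
Offset 8: leading byte 0xEC = 11101100 → 3-byte char #3 = EC AF 9A.
Offset 11: leading byte 0xE1 = 11100001 → 3-byte char #4 = E1 84 89.
Leading byte 0xE1 = 11100001 matches 1110xxxx → 3-byte sequence.
Byte 1: 0xE1 = 11100001, payload 0001 (4 bits).
Byte 2: 0x84 = 10000100 (10xxxxxx ✓), payload 000100.
Byte 3: 0x89 = 10001001 (10xxxxxx ✓), payload 001001.
Concatenate: 0001000100001001 = 0x1109 (16 bits → U+1109).

U+1109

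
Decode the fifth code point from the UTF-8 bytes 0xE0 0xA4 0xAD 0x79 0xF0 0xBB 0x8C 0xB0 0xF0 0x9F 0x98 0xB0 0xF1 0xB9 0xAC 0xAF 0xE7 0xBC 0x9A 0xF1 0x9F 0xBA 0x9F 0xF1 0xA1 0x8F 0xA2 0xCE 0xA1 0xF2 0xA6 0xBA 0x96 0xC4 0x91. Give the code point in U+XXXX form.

U+79B2F

Offset 0: leading byte 0xE0 = 11100000 → 3-byte char #1 = E0 A4 AD.
Offset 3: leading byte 0x79 = 01111001 → 1-byte char #2 = 79.
Offset 4: leading byte 0xF0 = 11110000 → 4-byte char #3 = F0 BB 8C B0.
Offset 8: leading byte 0xF0 = 11110000 → 4-byte char #4 = F0 9F 98 B0.
Offset 12: leading byte 0xF1 = 11110001 → 4-byte char #5 = F1 B9 AC AF.
Leading byte 0xF1 = 11110001 matches 11110xxx → 4-byte sequence.
Byte 1: 0xF1 = 11110001, payload 001 (3 bits).
Byte 2: 0xB9 = 10111001 (10xxxxxx ✓), payload 111001.
Byte 3: 0xAC = 10101100 (10xxxxxx ✓), payload 101100.
Byte 4: 0xAF = 10101111 (10xxxxxx ✓), payload 101111.
Concatenate: 001111001101100101111 = 0x79B2F (21 bits → U+79B2F).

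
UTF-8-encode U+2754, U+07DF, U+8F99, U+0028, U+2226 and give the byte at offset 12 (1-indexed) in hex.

0xA6

1-indexed offset 12 is 0-indexed offset 11.
U+2754 → 3-byte form E2 9D 94 at offsets 0–2.
U+07DF → 2-byte form DF 9F at offsets 3–4.
U+8F99 → 3-byte form E8 BE 99 at offsets 5–7.
U+0028 → 1-byte form 28 at offsets 8–8.
U+2226 → 3-byte form E2 88 A6 at offsets 9–11.
Offset 11 falls in char 5's range; it's byte 3 of E2 88 A6 = 0xA6.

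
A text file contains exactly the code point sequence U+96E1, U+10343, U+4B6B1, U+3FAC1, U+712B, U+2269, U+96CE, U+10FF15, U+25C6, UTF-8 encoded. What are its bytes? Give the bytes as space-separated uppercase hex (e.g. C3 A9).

U+96E1: 3-byte form → E9 9B A1.
U+10343: 4-byte form → F0 90 8D 83.
U+4B6B1: 4-byte form → F1 8B 9A B1.
U+3FAC1: 4-byte form → F0 BF AB 81.
U+712B: 3-byte form → E7 84 AB.
U+2269: 3-byte form → E2 89 A9.
U+96CE: 3-byte form → E9 9B 8E.
U+10FF15: 4-byte form → F4 8F BC 95.
U+25C6: 3-byte form → E2 97 86.
Concatenated (31 bytes): E9 9B A1 F0 90 8D 83 F1 8B 9A B1 F0 BF AB 81 E7 84 AB E2 89 A9 E9 9B 8E F4 8F BC 95 E2 97 86.

E9 9B A1 F0 90 8D 83 F1 8B 9A B1 F0 BF AB 81 E7 84 AB E2 89 A9 E9 9B 8E F4 8F BC 95 E2 97 86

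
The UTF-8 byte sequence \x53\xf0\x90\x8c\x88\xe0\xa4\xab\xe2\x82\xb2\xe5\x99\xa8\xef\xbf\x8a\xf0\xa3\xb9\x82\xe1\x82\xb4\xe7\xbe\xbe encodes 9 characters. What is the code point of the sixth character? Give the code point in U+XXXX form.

U+FFCA

Offset 0: leading byte 0x53 = 01010011 → 1-byte char #1 = 53.
Offset 1: leading byte 0xF0 = 11110000 → 4-byte char #2 = F0 90 8C 88.
Offset 5: leading byte 0xE0 = 11100000 → 3-byte char #3 = E0 A4 AB.
Offset 8: leading byte 0xE2 = 11100010 → 3-byte char #4 = E2 82 B2.
Offset 11: leading byte 0xE5 = 11100101 → 3-byte char #5 = E5 99 A8.
Offset 14: leading byte 0xEF = 11101111 → 3-byte char #6 = EF BF 8A.
Leading byte 0xEF = 11101111 matches 1110xxxx → 3-byte sequence.
Byte 1: 0xEF = 11101111, payload 1111 (4 bits).
Byte 2: 0xBF = 10111111 (10xxxxxx ✓), payload 111111.
Byte 3: 0x8A = 10001010 (10xxxxxx ✓), payload 001010.
Concatenate: 1111111111001010 = 0xFFCA (16 bits → U+FFCA).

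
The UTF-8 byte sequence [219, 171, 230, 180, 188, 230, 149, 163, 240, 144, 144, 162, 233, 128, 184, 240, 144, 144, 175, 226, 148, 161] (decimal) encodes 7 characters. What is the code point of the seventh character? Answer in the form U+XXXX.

Offset 0: leading byte 0xDB = 11011011 → 2-byte char #1 = DB AB.
Offset 2: leading byte 0xE6 = 11100110 → 3-byte char #2 = E6 B4 BC.
Offset 5: leading byte 0xE6 = 11100110 → 3-byte char #3 = E6 95 A3.
Offset 8: leading byte 0xF0 = 11110000 → 4-byte char #4 = F0 90 90 A2.
Offset 12: leading byte 0xE9 = 11101001 → 3-byte char #5 = E9 80 B8.
Offset 15: leading byte 0xF0 = 11110000 → 4-byte char #6 = F0 90 90 AF.
Offset 19: leading byte 0xE2 = 11100010 → 3-byte char #7 = E2 94 A1.
Leading byte 0xE2 = 11100010 matches 1110xxxx → 3-byte sequence.
Byte 1: 0xE2 = 11100010, payload 0010 (4 bits).
Byte 2: 0x94 = 10010100 (10xxxxxx ✓), payload 010100.
Byte 3: 0xA1 = 10100001 (10xxxxxx ✓), payload 100001.
Concatenate: 0010010100100001 = 0x2521 (16 bits → U+2521).

U+2521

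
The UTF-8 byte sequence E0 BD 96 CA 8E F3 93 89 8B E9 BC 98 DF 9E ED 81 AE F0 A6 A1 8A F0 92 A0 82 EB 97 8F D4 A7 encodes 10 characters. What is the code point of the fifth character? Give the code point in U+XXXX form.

U+07DE

Offset 0: leading byte 0xE0 = 11100000 → 3-byte char #1 = E0 BD 96.
Offset 3: leading byte 0xCA = 11001010 → 2-byte char #2 = CA 8E.
Offset 5: leading byte 0xF3 = 11110011 → 4-byte char #3 = F3 93 89 8B.
Offset 9: leading byte 0xE9 = 11101001 → 3-byte char #4 = E9 BC 98.
Offset 12: leading byte 0xDF = 11011111 → 2-byte char #5 = DF 9E.
Leading byte 0xDF = 11011111 matches 110xxxxx → 2-byte sequence.
Byte 1: 0xDF = 11011111, payload 11111 (5 bits).
Byte 2: 0x9E = 10011110 (10xxxxxx ✓), payload 011110.
Concatenate: 11111011110 = 0x7DE (11 bits → U+07DE).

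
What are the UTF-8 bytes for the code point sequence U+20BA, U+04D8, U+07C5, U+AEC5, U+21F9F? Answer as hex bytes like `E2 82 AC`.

U+20BA: 3-byte form → E2 82 BA.
U+04D8: 2-byte form → D3 98.
U+07C5: 2-byte form → DF 85.
U+AEC5: 3-byte form → EA BB 85.
U+21F9F: 4-byte form → F0 A1 BE 9F.
Concatenated (14 bytes): E2 82 BA D3 98 DF 85 EA BB 85 F0 A1 BE 9F.

E2 82 BA D3 98 DF 85 EA BB 85 F0 A1 BE 9F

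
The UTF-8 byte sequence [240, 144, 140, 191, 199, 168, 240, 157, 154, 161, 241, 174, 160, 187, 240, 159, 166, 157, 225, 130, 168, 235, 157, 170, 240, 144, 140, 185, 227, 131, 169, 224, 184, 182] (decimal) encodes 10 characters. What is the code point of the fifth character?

Offset 0: leading byte 0xF0 = 11110000 → 4-byte char #1 = F0 90 8C BF.
Offset 4: leading byte 0xC7 = 11000111 → 2-byte char #2 = C7 A8.
Offset 6: leading byte 0xF0 = 11110000 → 4-byte char #3 = F0 9D 9A A1.
Offset 10: leading byte 0xF1 = 11110001 → 4-byte char #4 = F1 AE A0 BB.
Offset 14: leading byte 0xF0 = 11110000 → 4-byte char #5 = F0 9F A6 9D.
Leading byte 0xF0 = 11110000 matches 11110xxx → 4-byte sequence.
Byte 1: 0xF0 = 11110000, payload 000 (3 bits).
Byte 2: 0x9F = 10011111 (10xxxxxx ✓), payload 011111.
Byte 3: 0xA6 = 10100110 (10xxxxxx ✓), payload 100110.
Byte 4: 0x9D = 10011101 (10xxxxxx ✓), payload 011101.
Concatenate: 000011111100110011101 = 0x1F99D (21 bits → U+1F99D).

U+1F99D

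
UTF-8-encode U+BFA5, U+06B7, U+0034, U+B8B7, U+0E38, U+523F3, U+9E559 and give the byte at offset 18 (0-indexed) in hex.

0x95

U+BFA5 → 3-byte form EB BE A5 at offsets 0–2.
U+06B7 → 2-byte form DA B7 at offsets 3–4.
U+0034 → 1-byte form 34 at offsets 5–5.
U+B8B7 → 3-byte form EB A2 B7 at offsets 6–8.
U+0E38 → 3-byte form E0 B8 B8 at offsets 9–11.
U+523F3 → 4-byte form F1 92 8F B3 at offsets 12–15.
U+9E559 → 4-byte form F2 9E 95 99 at offsets 16–19.
Offset 18 falls in char 7's range; it's byte 3 of F2 9E 95 99 = 0x95.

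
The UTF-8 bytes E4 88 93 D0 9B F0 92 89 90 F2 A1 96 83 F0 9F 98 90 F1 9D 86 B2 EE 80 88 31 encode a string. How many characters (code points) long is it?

Byte at offset 0: 0xE4 = 11100100 → 3-byte char (#1). Advance 3.
Byte at offset 3: 0xD0 = 11010000 → 2-byte char (#2). Advance 2.
Byte at offset 5: 0xF0 = 11110000 → 4-byte char (#3). Advance 4.
Byte at offset 9: 0xF2 = 11110010 → 4-byte char (#4). Advance 4.
Byte at offset 13: 0xF0 = 11110000 → 4-byte char (#5). Advance 4.
Byte at offset 17: 0xF1 = 11110001 → 4-byte char (#6). Advance 4.
Byte at offset 21: 0xEE = 11101110 → 3-byte char (#7). Advance 3.
Byte at offset 24: 0x31 = 00110001 → 1-byte char (#8). Advance 1.
Reached end at offset 25 after 8 code points.

8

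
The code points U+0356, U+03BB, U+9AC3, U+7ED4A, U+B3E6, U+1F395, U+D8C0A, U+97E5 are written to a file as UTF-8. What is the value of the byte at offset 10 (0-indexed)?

U+0356 → 2-byte form CD 96 at offsets 0–1.
U+03BB → 2-byte form CE BB at offsets 2–3.
U+9AC3 → 3-byte form E9 AB 83 at offsets 4–6.
U+7ED4A → 4-byte form F1 BE B5 8A at offsets 7–10.
Offset 10 falls in char 4's range; it's byte 4 of F1 BE B5 8A = 0x8A.

0x8A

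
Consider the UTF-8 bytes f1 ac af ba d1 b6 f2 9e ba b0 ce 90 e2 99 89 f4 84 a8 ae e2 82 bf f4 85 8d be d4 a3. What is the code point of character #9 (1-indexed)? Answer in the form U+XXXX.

Offset 0: leading byte 0xF1 = 11110001 → 4-byte char #1 = F1 AC AF BA.
Offset 4: leading byte 0xD1 = 11010001 → 2-byte char #2 = D1 B6.
Offset 6: leading byte 0xF2 = 11110010 → 4-byte char #3 = F2 9E BA B0.
Offset 10: leading byte 0xCE = 11001110 → 2-byte char #4 = CE 90.
Offset 12: leading byte 0xE2 = 11100010 → 3-byte char #5 = E2 99 89.
Offset 15: leading byte 0xF4 = 11110100 → 4-byte char #6 = F4 84 A8 AE.
Offset 19: leading byte 0xE2 = 11100010 → 3-byte char #7 = E2 82 BF.
Offset 22: leading byte 0xF4 = 11110100 → 4-byte char #8 = F4 85 8D BE.
Offset 26: leading byte 0xD4 = 11010100 → 2-byte char #9 = D4 A3.
Leading byte 0xD4 = 11010100 matches 110xxxxx → 2-byte sequence.
Byte 1: 0xD4 = 11010100, payload 10100 (5 bits).
Byte 2: 0xA3 = 10100011 (10xxxxxx ✓), payload 100011.
Concatenate: 10100100011 = 0x523 (11 bits → U+0523).

U+0523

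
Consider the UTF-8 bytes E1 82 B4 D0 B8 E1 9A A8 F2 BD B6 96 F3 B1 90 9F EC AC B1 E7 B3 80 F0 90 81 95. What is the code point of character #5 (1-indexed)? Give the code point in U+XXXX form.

U+F141F

Offset 0: leading byte 0xE1 = 11100001 → 3-byte char #1 = E1 82 B4.
Offset 3: leading byte 0xD0 = 11010000 → 2-byte char #2 = D0 B8.
Offset 5: leading byte 0xE1 = 11100001 → 3-byte char #3 = E1 9A A8.
Offset 8: leading byte 0xF2 = 11110010 → 4-byte char #4 = F2 BD B6 96.
Offset 12: leading byte 0xF3 = 11110011 → 4-byte char #5 = F3 B1 90 9F.
Leading byte 0xF3 = 11110011 matches 11110xxx → 4-byte sequence.
Byte 1: 0xF3 = 11110011, payload 011 (3 bits).
Byte 2: 0xB1 = 10110001 (10xxxxxx ✓), payload 110001.
Byte 3: 0x90 = 10010000 (10xxxxxx ✓), payload 010000.
Byte 4: 0x9F = 10011111 (10xxxxxx ✓), payload 011111.
Concatenate: 011110001010000011111 = 0xF141F (21 bits → U+F141F).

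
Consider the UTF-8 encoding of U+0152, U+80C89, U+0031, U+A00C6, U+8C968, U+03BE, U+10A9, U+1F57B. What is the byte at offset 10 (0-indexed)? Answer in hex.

0x86

U+0152 → 2-byte form C5 92 at offsets 0–1.
U+80C89 → 4-byte form F2 80 B2 89 at offsets 2–5.
U+0031 → 1-byte form 31 at offsets 6–6.
U+A00C6 → 4-byte form F2 A0 83 86 at offsets 7–10.
Offset 10 falls in char 4's range; it's byte 4 of F2 A0 83 86 = 0x86.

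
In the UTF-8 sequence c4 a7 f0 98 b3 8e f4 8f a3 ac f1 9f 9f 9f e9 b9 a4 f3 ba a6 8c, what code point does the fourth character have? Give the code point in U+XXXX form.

Offset 0: leading byte 0xC4 = 11000100 → 2-byte char #1 = C4 A7.
Offset 2: leading byte 0xF0 = 11110000 → 4-byte char #2 = F0 98 B3 8E.
Offset 6: leading byte 0xF4 = 11110100 → 4-byte char #3 = F4 8F A3 AC.
Offset 10: leading byte 0xF1 = 11110001 → 4-byte char #4 = F1 9F 9F 9F.
Leading byte 0xF1 = 11110001 matches 11110xxx → 4-byte sequence.
Byte 1: 0xF1 = 11110001, payload 001 (3 bits).
Byte 2: 0x9F = 10011111 (10xxxxxx ✓), payload 011111.
Byte 3: 0x9F = 10011111 (10xxxxxx ✓), payload 011111.
Byte 4: 0x9F = 10011111 (10xxxxxx ✓), payload 011111.
Concatenate: 001011111011111011111 = 0x5F7DF (21 bits → U+5F7DF).

U+5F7DF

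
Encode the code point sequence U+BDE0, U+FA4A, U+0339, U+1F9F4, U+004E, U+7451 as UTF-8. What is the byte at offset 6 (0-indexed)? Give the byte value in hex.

U+BDE0 → 3-byte form EB B7 A0 at offsets 0–2.
U+FA4A → 3-byte form EF A9 8A at offsets 3–5.
U+0339 → 2-byte form CC B9 at offsets 6–7.
Offset 6 falls in char 3's range; it's byte 1 of CC B9 = 0xCC.

0xCC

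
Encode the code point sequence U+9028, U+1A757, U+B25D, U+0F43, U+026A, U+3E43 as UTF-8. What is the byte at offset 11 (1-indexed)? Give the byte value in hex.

1-indexed offset 11 is 0-indexed offset 10.
U+9028 → 3-byte form E9 80 A8 at offsets 0–2.
U+1A757 → 4-byte form F0 9A 9D 97 at offsets 3–6.
U+B25D → 3-byte form EB 89 9D at offsets 7–9.
U+0F43 → 3-byte form E0 BD 83 at offsets 10–12.
Offset 10 falls in char 4's range; it's byte 1 of E0 BD 83 = 0xE0.

0xE0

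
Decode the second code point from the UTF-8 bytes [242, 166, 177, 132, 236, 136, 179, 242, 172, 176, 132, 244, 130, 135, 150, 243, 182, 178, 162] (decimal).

Offset 0: leading byte 0xF2 = 11110010 → 4-byte char #1 = F2 A6 B1 84.
Offset 4: leading byte 0xEC = 11101100 → 3-byte char #2 = EC 88 B3.
Leading byte 0xEC = 11101100 matches 1110xxxx → 3-byte sequence.
Byte 1: 0xEC = 11101100, payload 1100 (4 bits).
Byte 2: 0x88 = 10001000 (10xxxxxx ✓), payload 001000.
Byte 3: 0xB3 = 10110011 (10xxxxxx ✓), payload 110011.
Concatenate: 1100001000110011 = 0xC233 (16 bits → U+C233).

U+C233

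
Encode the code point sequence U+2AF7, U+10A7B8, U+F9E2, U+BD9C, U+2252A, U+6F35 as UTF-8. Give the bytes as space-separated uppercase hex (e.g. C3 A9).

U+2AF7: 3-byte form → E2 AB B7.
U+10A7B8: 4-byte form → F4 8A 9E B8.
U+F9E2: 3-byte form → EF A7 A2.
U+BD9C: 3-byte form → EB B6 9C.
U+2252A: 4-byte form → F0 A2 94 AA.
U+6F35: 3-byte form → E6 BC B5.
Concatenated (20 bytes): E2 AB B7 F4 8A 9E B8 EF A7 A2 EB B6 9C F0 A2 94 AA E6 BC B5.

E2 AB B7 F4 8A 9E B8 EF A7 A2 EB B6 9C F0 A2 94 AA E6 BC B5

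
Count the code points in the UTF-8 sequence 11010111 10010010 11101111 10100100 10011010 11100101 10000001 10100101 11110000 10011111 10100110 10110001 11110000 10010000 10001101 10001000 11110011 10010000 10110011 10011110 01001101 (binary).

7

Byte at offset 0: 0xD7 = 11010111 → 2-byte char (#1). Advance 2.
Byte at offset 2: 0xEF = 11101111 → 3-byte char (#2). Advance 3.
Byte at offset 5: 0xE5 = 11100101 → 3-byte char (#3). Advance 3.
Byte at offset 8: 0xF0 = 11110000 → 4-byte char (#4). Advance 4.
Byte at offset 12: 0xF0 = 11110000 → 4-byte char (#5). Advance 4.
Byte at offset 16: 0xF3 = 11110011 → 4-byte char (#6). Advance 4.
Byte at offset 20: 0x4D = 01001101 → 1-byte char (#7). Advance 1.
Reached end at offset 21 after 7 code points.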